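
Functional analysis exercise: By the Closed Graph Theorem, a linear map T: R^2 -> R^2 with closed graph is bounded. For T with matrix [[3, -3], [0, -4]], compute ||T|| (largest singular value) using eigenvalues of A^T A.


A^T A = [[9, -9], [-9, 25]]
trace(A^T A) = 34, det(A^T A) = 144
discriminant = 34^2 - 4*144 = 580
Largest eigenvalue of A^T A = (trace + sqrt(disc))/2 = 29.0416
||T|| = sqrt(29.0416) = 5.3890

5.3890


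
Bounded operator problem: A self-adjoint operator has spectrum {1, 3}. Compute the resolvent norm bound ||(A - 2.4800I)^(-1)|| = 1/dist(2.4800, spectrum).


dist(2.4800, {1, 3}) = min(|2.4800 - 1|, |2.4800 - 3|)
= min(1.4800, 0.5200) = 0.5200
Resolvent bound = 1/0.5200 = 1.9231

1.9231


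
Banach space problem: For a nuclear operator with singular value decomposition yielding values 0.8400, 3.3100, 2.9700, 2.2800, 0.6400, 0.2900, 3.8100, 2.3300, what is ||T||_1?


The nuclear norm is the sum of all singular values.
||T||_1 = 0.8400 + 3.3100 + 2.9700 + 2.2800 + 0.6400 + 0.2900 + 3.8100 + 2.3300
= 16.4700

16.4700


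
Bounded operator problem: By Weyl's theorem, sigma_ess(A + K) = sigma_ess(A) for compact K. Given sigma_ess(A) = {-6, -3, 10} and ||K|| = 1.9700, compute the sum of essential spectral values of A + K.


By Weyl's theorem, the essential spectrum is invariant under compact perturbations.
sigma_ess(A + K) = sigma_ess(A) = {-6, -3, 10}
Sum = -6 + -3 + 10 = 1

1


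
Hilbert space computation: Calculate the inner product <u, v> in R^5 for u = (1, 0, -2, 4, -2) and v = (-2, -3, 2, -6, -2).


Computing the standard inner product <u, v> = sum u_i * v_i
= 1*-2 + 0*-3 + -2*2 + 4*-6 + -2*-2
= -2 + 0 + -4 + -24 + 4
= -26

-26


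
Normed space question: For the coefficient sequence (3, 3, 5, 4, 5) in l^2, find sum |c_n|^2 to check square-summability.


sum |c_n|^2 = 3^2 + 3^2 + 5^2 + 4^2 + 5^2
= 9 + 9 + 25 + 16 + 25
= 84

84


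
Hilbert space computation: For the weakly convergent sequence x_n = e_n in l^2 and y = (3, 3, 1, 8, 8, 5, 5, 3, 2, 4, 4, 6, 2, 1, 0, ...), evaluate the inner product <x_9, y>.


x_9 = e_9 is the standard basis vector with 1 in position 9.
<x_9, y> = y_9 = 2
As n -> infinity, <x_n, y> -> 0, confirming weak convergence of (x_n) to 0.

2


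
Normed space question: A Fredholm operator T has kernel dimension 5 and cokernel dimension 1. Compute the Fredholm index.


The Fredholm index is defined as ind(T) = dim(ker T) - dim(coker T)
= 5 - 1
= 4

4


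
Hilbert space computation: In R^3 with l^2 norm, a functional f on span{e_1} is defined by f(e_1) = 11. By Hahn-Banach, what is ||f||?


The norm of f is given by ||f|| = sup_{||x||=1} |f(x)|.
On span{e_1}, ||e_1|| = 1, so ||f|| = |f(e_1)| / ||e_1||
= |11| / 1 = 11.0000

11.0000


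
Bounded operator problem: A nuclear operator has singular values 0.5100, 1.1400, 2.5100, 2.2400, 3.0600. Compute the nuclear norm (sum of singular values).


The nuclear norm is the sum of all singular values.
||T||_1 = 0.5100 + 1.1400 + 2.5100 + 2.2400 + 3.0600
= 9.4600

9.4600


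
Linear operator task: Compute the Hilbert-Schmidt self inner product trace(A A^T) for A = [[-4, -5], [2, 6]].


trace(A * A^T) = sum of squares of all entries
= (-4)^2 + (-5)^2 + 2^2 + 6^2
= 16 + 25 + 4 + 36
= 81

81


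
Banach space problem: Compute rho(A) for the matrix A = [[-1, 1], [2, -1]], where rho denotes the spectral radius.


For a 2x2 matrix, eigenvalues satisfy lambda^2 - (trace)*lambda + det = 0
trace = -1 + -1 = -2
det = -1*-1 - 1*2 = -1
discriminant = (-2)^2 - 4*(-1) = 8
spectral radius = max |eigenvalue| = 2.4142

2.4142


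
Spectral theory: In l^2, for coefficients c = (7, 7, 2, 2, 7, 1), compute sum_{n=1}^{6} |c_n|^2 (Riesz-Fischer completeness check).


sum |c_n|^2 = 7^2 + 7^2 + 2^2 + 2^2 + 7^2 + 1^2
= 49 + 49 + 4 + 4 + 49 + 1
= 156

156


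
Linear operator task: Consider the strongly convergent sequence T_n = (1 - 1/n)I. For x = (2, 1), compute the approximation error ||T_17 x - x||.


T_17 x - x = (1 - 1/17)x - x = -x/17
||x|| = sqrt(5) = 2.2361
||T_17 x - x|| = ||x||/17 = 2.2361/17 = 0.1315

0.1315


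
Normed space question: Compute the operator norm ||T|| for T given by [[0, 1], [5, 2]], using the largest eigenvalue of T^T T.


A^T A = [[25, 10], [10, 5]]
trace(A^T A) = 30, det(A^T A) = 25
discriminant = 30^2 - 4*25 = 800
Largest eigenvalue of A^T A = (trace + sqrt(disc))/2 = 29.1421
||T|| = sqrt(29.1421) = 5.3983

5.3983


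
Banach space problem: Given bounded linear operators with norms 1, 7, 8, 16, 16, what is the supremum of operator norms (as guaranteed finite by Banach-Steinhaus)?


By the Uniform Boundedness Principle, the supremum of norms is finite.
sup_k ||T_k|| = max(1, 7, 8, 16, 16) = 16

16


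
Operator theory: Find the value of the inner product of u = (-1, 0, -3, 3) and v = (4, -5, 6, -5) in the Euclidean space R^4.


Computing the standard inner product <u, v> = sum u_i * v_i
= -1*4 + 0*-5 + -3*6 + 3*-5
= -4 + 0 + -18 + -15
= -37

-37


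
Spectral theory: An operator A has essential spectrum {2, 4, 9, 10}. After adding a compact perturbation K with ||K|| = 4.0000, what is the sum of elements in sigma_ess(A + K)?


By Weyl's theorem, the essential spectrum is invariant under compact perturbations.
sigma_ess(A + K) = sigma_ess(A) = {2, 4, 9, 10}
Sum = 2 + 4 + 9 + 10 = 25

25


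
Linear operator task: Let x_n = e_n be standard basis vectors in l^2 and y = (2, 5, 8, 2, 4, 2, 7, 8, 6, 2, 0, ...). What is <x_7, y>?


x_7 = e_7 is the standard basis vector with 1 in position 7.
<x_7, y> = y_7 = 7
As n -> infinity, <x_n, y> -> 0, confirming weak convergence of (x_n) to 0.

7


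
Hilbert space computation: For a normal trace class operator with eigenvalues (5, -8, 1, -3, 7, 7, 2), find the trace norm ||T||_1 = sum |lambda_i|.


For a normal operator, singular values equal |eigenvalues|.
Trace norm = sum |lambda_i| = 5 + 8 + 1 + 3 + 7 + 7 + 2
= 33

33


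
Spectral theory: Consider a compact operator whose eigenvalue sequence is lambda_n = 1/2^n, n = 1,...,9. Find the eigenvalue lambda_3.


The eigenvalue formula gives lambda_3 = 1/2^3
= 1/8
= 0.1250

0.1250


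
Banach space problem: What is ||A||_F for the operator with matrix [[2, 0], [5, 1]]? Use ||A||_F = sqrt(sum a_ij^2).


||A||_F^2 = sum a_ij^2
= 2^2 + 0^2 + 5^2 + 1^2
= 4 + 0 + 25 + 1 = 30
||A||_F = sqrt(30) = 5.4772

5.4772


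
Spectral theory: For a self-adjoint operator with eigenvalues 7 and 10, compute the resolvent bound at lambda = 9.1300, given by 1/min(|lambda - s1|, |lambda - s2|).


dist(9.1300, {7, 10}) = min(|9.1300 - 7|, |9.1300 - 10|)
= min(2.1300, 0.8700) = 0.8700
Resolvent bound = 1/0.8700 = 1.1494

1.1494


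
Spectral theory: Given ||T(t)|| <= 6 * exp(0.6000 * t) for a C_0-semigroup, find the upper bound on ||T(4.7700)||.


||T(4.7700)|| <= 6 * exp(0.6000 * 4.7700)
= 6 * exp(2.8620)
= 6 * 17.4965
= 104.9789

104.9789


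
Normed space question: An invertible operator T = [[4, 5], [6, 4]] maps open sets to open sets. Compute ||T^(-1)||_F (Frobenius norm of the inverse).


det(T) = 4*4 - 5*6 = -14
T^(-1) = (1/-14) * [[4, -5], [-6, 4]] = [[-0.2857, 0.3571], [0.4286, -0.2857]]
||T^(-1)||_F^2 = (-0.2857)^2 + 0.3571^2 + 0.4286^2 + (-0.2857)^2 = 0.4745
||T^(-1)||_F = sqrt(0.4745) = 0.6888

0.6888


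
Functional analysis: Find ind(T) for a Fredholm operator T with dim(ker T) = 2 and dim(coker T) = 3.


The Fredholm index is defined as ind(T) = dim(ker T) - dim(coker T)
= 2 - 3
= -1

-1


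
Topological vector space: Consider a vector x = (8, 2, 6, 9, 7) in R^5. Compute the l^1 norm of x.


The l^1 norm equals the sum of absolute values of all components.
||x||_1 = 8 + 2 + 6 + 9 + 7
= 32

32.0000


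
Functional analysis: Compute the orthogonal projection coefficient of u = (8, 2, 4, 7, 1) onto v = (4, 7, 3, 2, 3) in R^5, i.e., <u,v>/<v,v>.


Computing <u,v> = 8*4 + 2*7 + 4*3 + 7*2 + 1*3 = 75
Computing <v,v> = 4^2 + 7^2 + 3^2 + 2^2 + 3^2 = 87
Projection coefficient = 75/87 = 0.8621

0.8621


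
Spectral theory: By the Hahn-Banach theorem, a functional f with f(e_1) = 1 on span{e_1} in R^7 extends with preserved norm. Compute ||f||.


The norm of f is given by ||f|| = sup_{||x||=1} |f(x)|.
On span{e_1}, ||e_1|| = 1, so ||f|| = |f(e_1)| / ||e_1||
= |1| / 1 = 1.0000

1.0000


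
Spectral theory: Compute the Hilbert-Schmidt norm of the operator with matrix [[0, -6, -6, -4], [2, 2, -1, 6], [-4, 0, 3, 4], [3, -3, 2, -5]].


The Hilbert-Schmidt norm is sqrt(sum of squares of all entries).
Sum of squares = 0^2 + (-6)^2 + (-6)^2 + (-4)^2 + 2^2 + 2^2 + (-1)^2 + 6^2 + (-4)^2 + 0^2 + 3^2 + 4^2 + 3^2 + (-3)^2 + 2^2 + (-5)^2
= 0 + 36 + 36 + 16 + 4 + 4 + 1 + 36 + 16 + 0 + 9 + 16 + 9 + 9 + 4 + 25 = 221
||T||_HS = sqrt(221) = 14.8661

14.8661


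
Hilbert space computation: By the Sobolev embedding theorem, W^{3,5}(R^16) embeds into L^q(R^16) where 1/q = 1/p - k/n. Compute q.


Using the Sobolev embedding formula: 1/q = 1/p - k/n
1/q = 1/5 - 3/16 = 1/80
q = 1/(1/80) = 80

80.0000


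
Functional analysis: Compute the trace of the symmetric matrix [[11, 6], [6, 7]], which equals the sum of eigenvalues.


For a self-adjoint (symmetric) matrix, the eigenvalues are real.
The sum of eigenvalues equals the trace of the matrix.
trace = 11 + 7 = 18

18


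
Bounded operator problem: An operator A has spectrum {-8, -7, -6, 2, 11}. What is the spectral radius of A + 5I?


Spectrum of A + 5I = {-3, -2, -1, 7, 16}
Spectral radius = max |lambda| over the shifted spectrum
= max(3, 2, 1, 7, 16) = 16

16


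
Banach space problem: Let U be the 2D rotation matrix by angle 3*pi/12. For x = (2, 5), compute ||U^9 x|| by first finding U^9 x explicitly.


U is a rotation by theta = 3*pi/12
U^9 = rotation by 9*theta = 27*pi/12 = 3*pi/12 (mod 2*pi)
cos(3*pi/12) = 0.7071, sin(3*pi/12) = 0.7071
U^9 x = (0.7071 * 2 - 0.7071 * 5, 0.7071 * 2 + 0.7071 * 5)
= (-2.1213, 4.9497)
||U^9 x|| = sqrt((-2.1213)^2 + 4.9497^2) = sqrt(29.0000) = 5.3852

5.3852


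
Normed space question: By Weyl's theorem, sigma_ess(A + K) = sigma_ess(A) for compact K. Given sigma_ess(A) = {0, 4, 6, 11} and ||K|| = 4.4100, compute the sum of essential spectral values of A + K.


By Weyl's theorem, the essential spectrum is invariant under compact perturbations.
sigma_ess(A + K) = sigma_ess(A) = {0, 4, 6, 11}
Sum = 0 + 4 + 6 + 11 = 21

21


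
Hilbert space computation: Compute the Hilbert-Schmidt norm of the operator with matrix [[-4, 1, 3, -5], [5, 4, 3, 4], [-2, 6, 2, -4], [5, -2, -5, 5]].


The Hilbert-Schmidt norm is sqrt(sum of squares of all entries).
Sum of squares = (-4)^2 + 1^2 + 3^2 + (-5)^2 + 5^2 + 4^2 + 3^2 + 4^2 + (-2)^2 + 6^2 + 2^2 + (-4)^2 + 5^2 + (-2)^2 + (-5)^2 + 5^2
= 16 + 1 + 9 + 25 + 25 + 16 + 9 + 16 + 4 + 36 + 4 + 16 + 25 + 4 + 25 + 25 = 256
||T||_HS = sqrt(256) = 16.0000

16.0000


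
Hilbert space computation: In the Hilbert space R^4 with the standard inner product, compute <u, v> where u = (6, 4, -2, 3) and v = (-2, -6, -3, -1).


Computing the standard inner product <u, v> = sum u_i * v_i
= 6*-2 + 4*-6 + -2*-3 + 3*-1
= -12 + -24 + 6 + -3
= -33

-33


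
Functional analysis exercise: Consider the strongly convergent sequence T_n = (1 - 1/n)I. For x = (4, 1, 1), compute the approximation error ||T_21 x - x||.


T_21 x - x = (1 - 1/21)x - x = -x/21
||x|| = sqrt(18) = 4.2426
||T_21 x - x|| = ||x||/21 = 4.2426/21 = 0.2020

0.2020


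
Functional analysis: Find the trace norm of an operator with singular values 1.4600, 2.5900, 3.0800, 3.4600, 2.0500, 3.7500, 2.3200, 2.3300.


The nuclear norm is the sum of all singular values.
||T||_1 = 1.4600 + 2.5900 + 3.0800 + 3.4600 + 2.0500 + 3.7500 + 2.3200 + 2.3300
= 21.0400

21.0400


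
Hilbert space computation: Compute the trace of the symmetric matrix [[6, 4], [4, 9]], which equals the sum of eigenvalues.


For a self-adjoint (symmetric) matrix, the eigenvalues are real.
The sum of eigenvalues equals the trace of the matrix.
trace = 6 + 9 = 15

15


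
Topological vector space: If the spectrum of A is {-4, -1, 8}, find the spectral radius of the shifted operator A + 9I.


Spectrum of A + 9I = {5, 8, 17}
Spectral radius = max |lambda| over the shifted spectrum
= max(5, 8, 17) = 17

17


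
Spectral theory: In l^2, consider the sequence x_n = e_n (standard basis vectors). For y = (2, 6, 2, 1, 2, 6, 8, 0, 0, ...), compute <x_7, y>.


x_7 = e_7 is the standard basis vector with 1 in position 7.
<x_7, y> = y_7 = 8
As n -> infinity, <x_n, y> -> 0, confirming weak convergence of (x_n) to 0.

8


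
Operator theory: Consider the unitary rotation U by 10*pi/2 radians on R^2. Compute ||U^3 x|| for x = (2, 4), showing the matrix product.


U is a rotation by theta = 10*pi/2
U^3 = rotation by 3*theta = 30*pi/2 = 2*pi/2 (mod 2*pi)
cos(2*pi/2) = -1.0000, sin(2*pi/2) = 0.0000
U^3 x = (-1.0000 * 2 - 0.0000 * 4, 0.0000 * 2 + -1.0000 * 4)
= (-2.0000, -4.0000)
||U^3 x|| = sqrt((-2.0000)^2 + (-4.0000)^2) = sqrt(20.0000) = 4.4721

4.4721


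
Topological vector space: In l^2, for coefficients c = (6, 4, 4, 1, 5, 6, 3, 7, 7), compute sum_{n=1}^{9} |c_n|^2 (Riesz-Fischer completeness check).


sum |c_n|^2 = 6^2 + 4^2 + 4^2 + 1^2 + 5^2 + 6^2 + 3^2 + 7^2 + 7^2
= 36 + 16 + 16 + 1 + 25 + 36 + 9 + 49 + 49
= 237

237


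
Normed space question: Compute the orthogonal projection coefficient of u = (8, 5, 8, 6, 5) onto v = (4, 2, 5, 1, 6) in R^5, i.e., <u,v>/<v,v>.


Computing <u,v> = 8*4 + 5*2 + 8*5 + 6*1 + 5*6 = 118
Computing <v,v> = 4^2 + 2^2 + 5^2 + 1^2 + 6^2 = 82
Projection coefficient = 118/82 = 1.4390

1.4390


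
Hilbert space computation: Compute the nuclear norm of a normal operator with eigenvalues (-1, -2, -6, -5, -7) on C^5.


For a normal operator, singular values equal |eigenvalues|.
Trace norm = sum |lambda_i| = 1 + 2 + 6 + 5 + 7
= 21

21


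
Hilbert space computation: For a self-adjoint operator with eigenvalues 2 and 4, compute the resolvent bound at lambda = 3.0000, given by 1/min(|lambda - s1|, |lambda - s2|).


dist(3.0000, {2, 4}) = min(|3.0000 - 2|, |3.0000 - 4|)
= min(1.0000, 1.0000) = 1.0000
Resolvent bound = 1/1.0000 = 1.0000

1.0000


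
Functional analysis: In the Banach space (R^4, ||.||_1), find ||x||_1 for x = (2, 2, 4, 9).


The l^1 norm equals the sum of absolute values of all components.
||x||_1 = 2 + 2 + 4 + 9
= 17

17.0000


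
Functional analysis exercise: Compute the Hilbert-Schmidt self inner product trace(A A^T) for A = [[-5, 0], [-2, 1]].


trace(A * A^T) = sum of squares of all entries
= (-5)^2 + 0^2 + (-2)^2 + 1^2
= 25 + 0 + 4 + 1
= 30

30


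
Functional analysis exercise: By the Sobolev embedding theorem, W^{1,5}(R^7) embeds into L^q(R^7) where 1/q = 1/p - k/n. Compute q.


Using the Sobolev embedding formula: 1/q = 1/p - k/n
1/q = 1/5 - 1/7 = 2/35
q = 1/(2/35) = 35/2 = 17.5000

17.5000


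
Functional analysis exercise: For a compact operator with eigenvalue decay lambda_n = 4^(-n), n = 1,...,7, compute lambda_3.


The eigenvalue formula gives lambda_3 = 1/4^3
= 1/64
= 0.0156

0.0156


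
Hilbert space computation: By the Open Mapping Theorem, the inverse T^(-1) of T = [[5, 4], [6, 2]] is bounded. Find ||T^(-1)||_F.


det(T) = 5*2 - 4*6 = -14
T^(-1) = (1/-14) * [[2, -4], [-6, 5]] = [[-0.1429, 0.2857], [0.4286, -0.3571]]
||T^(-1)||_F^2 = (-0.1429)^2 + 0.2857^2 + 0.4286^2 + (-0.3571)^2 = 0.4133
||T^(-1)||_F = sqrt(0.4133) = 0.6429

0.6429


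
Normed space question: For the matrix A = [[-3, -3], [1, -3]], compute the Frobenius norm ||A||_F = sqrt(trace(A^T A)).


||A||_F^2 = sum a_ij^2
= (-3)^2 + (-3)^2 + 1^2 + (-3)^2
= 9 + 9 + 1 + 9 = 28
||A||_F = sqrt(28) = 5.2915

5.2915


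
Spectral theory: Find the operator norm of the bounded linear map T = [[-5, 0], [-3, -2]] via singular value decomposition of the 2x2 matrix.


A^T A = [[34, 6], [6, 4]]
trace(A^T A) = 38, det(A^T A) = 100
discriminant = 38^2 - 4*100 = 1044
Largest eigenvalue of A^T A = (trace + sqrt(disc))/2 = 35.1555
||T|| = sqrt(35.1555) = 5.9292

5.9292


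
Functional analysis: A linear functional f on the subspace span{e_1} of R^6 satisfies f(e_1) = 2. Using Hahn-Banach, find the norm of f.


The norm of f is given by ||f|| = sup_{||x||=1} |f(x)|.
On span{e_1}, ||e_1|| = 1, so ||f|| = |f(e_1)| / ||e_1||
= |2| / 1 = 2.0000

2.0000


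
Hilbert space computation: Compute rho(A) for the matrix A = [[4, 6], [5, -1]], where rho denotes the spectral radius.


For a 2x2 matrix, eigenvalues satisfy lambda^2 - (trace)*lambda + det = 0
trace = 4 + -1 = 3
det = 4*-1 - 6*5 = -34
discriminant = 3^2 - 4*(-34) = 145
spectral radius = max |eigenvalue| = 7.5208

7.5208


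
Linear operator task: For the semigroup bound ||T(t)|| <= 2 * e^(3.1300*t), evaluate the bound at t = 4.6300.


||T(4.6300)|| <= 2 * exp(3.1300 * 4.6300)
= 2 * exp(14.4919)
= 2 * 1.9668e+06
= 3.9335e+06

3.9335e+06


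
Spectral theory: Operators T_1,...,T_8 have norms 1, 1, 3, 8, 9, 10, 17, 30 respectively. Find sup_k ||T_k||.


By the Uniform Boundedness Principle, the supremum of norms is finite.
sup_k ||T_k|| = max(1, 1, 3, 8, 9, 10, 17, 30) = 30

30


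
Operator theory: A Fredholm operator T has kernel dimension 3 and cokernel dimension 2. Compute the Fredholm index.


The Fredholm index is defined as ind(T) = dim(ker T) - dim(coker T)
= 3 - 2
= 1

1


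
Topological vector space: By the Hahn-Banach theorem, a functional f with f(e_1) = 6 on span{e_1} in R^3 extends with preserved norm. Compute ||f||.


The norm of f is given by ||f|| = sup_{||x||=1} |f(x)|.
On span{e_1}, ||e_1|| = 1, so ||f|| = |f(e_1)| / ||e_1||
= |6| / 1 = 6.0000

6.0000


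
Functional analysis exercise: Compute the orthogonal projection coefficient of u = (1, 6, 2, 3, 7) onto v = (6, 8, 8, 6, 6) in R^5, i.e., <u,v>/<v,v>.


Computing <u,v> = 1*6 + 6*8 + 2*8 + 3*6 + 7*6 = 130
Computing <v,v> = 6^2 + 8^2 + 8^2 + 6^2 + 6^2 = 236
Projection coefficient = 130/236 = 0.5508

0.5508


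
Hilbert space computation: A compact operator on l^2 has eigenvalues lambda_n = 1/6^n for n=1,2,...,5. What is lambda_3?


The eigenvalue formula gives lambda_3 = 1/6^3
= 1/216
= 0.0046

0.0046


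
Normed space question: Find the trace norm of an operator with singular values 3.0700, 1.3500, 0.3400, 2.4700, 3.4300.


The nuclear norm is the sum of all singular values.
||T||_1 = 3.0700 + 1.3500 + 0.3400 + 2.4700 + 3.4300
= 10.6600

10.6600


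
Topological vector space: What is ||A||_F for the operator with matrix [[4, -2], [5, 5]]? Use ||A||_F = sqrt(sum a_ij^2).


||A||_F^2 = sum a_ij^2
= 4^2 + (-2)^2 + 5^2 + 5^2
= 16 + 4 + 25 + 25 = 70
||A||_F = sqrt(70) = 8.3666

8.3666


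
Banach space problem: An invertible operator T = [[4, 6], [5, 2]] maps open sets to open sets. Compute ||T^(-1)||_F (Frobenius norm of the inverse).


det(T) = 4*2 - 6*5 = -22
T^(-1) = (1/-22) * [[2, -6], [-5, 4]] = [[-0.0909, 0.2727], [0.2273, -0.1818]]
||T^(-1)||_F^2 = (-0.0909)^2 + 0.2727^2 + 0.2273^2 + (-0.1818)^2 = 0.1674
||T^(-1)||_F = sqrt(0.1674) = 0.4091

0.4091


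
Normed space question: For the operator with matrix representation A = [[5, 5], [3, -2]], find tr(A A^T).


trace(A * A^T) = sum of squares of all entries
= 5^2 + 5^2 + 3^2 + (-2)^2
= 25 + 25 + 9 + 4
= 63

63


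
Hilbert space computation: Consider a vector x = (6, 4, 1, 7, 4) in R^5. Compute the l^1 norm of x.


The l^1 norm equals the sum of absolute values of all components.
||x||_1 = 6 + 4 + 1 + 7 + 4
= 22

22.0000


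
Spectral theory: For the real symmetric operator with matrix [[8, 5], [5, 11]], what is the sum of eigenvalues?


For a self-adjoint (symmetric) matrix, the eigenvalues are real.
The sum of eigenvalues equals the trace of the matrix.
trace = 8 + 11 = 19

19


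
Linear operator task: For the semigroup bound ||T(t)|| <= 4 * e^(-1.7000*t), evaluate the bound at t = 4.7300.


||T(4.7300)|| <= 4 * exp(-1.7000 * 4.7300)
= 4 * exp(-8.0410)
= 4 * 3.2199e-04
= 0.0013

0.0013


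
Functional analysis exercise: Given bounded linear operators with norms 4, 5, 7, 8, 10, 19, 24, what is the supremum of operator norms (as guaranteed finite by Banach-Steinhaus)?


By the Uniform Boundedness Principle, the supremum of norms is finite.
sup_k ||T_k|| = max(4, 5, 7, 8, 10, 19, 24) = 24

24


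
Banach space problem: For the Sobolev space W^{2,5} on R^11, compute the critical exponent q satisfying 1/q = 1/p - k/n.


Using the Sobolev embedding formula: 1/q = 1/p - k/n
1/q = 1/5 - 2/11 = 1/55
q = 1/(1/55) = 55

55.0000


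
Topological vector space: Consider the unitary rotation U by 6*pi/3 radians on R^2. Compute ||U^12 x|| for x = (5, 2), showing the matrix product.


U is a rotation by theta = 6*pi/3
U^12 = rotation by 12*theta = 72*pi/3 = 0*pi/3 (mod 2*pi)
cos(0*pi/3) = 1.0000, sin(0*pi/3) = 0.0000
U^12 x = (1.0000 * 5 - 0.0000 * 2, 0.0000 * 5 + 1.0000 * 2)
= (5.0000, 2.0000)
||U^12 x|| = sqrt(5.0000^2 + 2.0000^2) = sqrt(29.0000) = 5.3852

5.3852


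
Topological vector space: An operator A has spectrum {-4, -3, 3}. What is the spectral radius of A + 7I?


Spectrum of A + 7I = {3, 4, 10}
Spectral radius = max |lambda| over the shifted spectrum
= max(3, 4, 10) = 10

10


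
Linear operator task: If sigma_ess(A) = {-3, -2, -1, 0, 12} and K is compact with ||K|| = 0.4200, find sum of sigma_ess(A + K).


By Weyl's theorem, the essential spectrum is invariant under compact perturbations.
sigma_ess(A + K) = sigma_ess(A) = {-3, -2, -1, 0, 12}
Sum = -3 + -2 + -1 + 0 + 12 = 6

6


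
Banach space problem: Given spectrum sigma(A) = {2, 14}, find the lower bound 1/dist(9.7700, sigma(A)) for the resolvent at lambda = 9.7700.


dist(9.7700, {2, 14}) = min(|9.7700 - 2|, |9.7700 - 14|)
= min(7.7700, 4.2300) = 4.2300
Resolvent bound = 1/4.2300 = 0.2364

0.2364


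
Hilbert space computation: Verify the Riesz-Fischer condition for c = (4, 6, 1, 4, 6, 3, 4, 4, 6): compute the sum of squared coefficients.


sum |c_n|^2 = 4^2 + 6^2 + 1^2 + 4^2 + 6^2 + 3^2 + 4^2 + 4^2 + 6^2
= 16 + 36 + 1 + 16 + 36 + 9 + 16 + 16 + 36
= 182

182


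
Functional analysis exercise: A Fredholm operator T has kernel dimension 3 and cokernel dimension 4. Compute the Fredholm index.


The Fredholm index is defined as ind(T) = dim(ker T) - dim(coker T)
= 3 - 4
= -1

-1


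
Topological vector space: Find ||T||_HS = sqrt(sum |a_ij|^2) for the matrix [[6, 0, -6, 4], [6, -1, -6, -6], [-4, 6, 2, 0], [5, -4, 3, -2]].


The Hilbert-Schmidt norm is sqrt(sum of squares of all entries).
Sum of squares = 6^2 + 0^2 + (-6)^2 + 4^2 + 6^2 + (-1)^2 + (-6)^2 + (-6)^2 + (-4)^2 + 6^2 + 2^2 + 0^2 + 5^2 + (-4)^2 + 3^2 + (-2)^2
= 36 + 0 + 36 + 16 + 36 + 1 + 36 + 36 + 16 + 36 + 4 + 0 + 25 + 16 + 9 + 4 = 307
||T||_HS = sqrt(307) = 17.5214

17.5214


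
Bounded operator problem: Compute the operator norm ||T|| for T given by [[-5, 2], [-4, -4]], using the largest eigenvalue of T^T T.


A^T A = [[41, 6], [6, 20]]
trace(A^T A) = 61, det(A^T A) = 784
discriminant = 61^2 - 4*784 = 585
Largest eigenvalue of A^T A = (trace + sqrt(disc))/2 = 42.5934
||T|| = sqrt(42.5934) = 6.5264

6.5264


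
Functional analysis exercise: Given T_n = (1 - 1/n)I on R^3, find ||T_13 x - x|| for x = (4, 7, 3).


T_13 x - x = (1 - 1/13)x - x = -x/13
||x|| = sqrt(74) = 8.6023
||T_13 x - x|| = ||x||/13 = 8.6023/13 = 0.6617

0.6617


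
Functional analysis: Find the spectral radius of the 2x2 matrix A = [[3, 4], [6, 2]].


For a 2x2 matrix, eigenvalues satisfy lambda^2 - (trace)*lambda + det = 0
trace = 3 + 2 = 5
det = 3*2 - 4*6 = -18
discriminant = 5^2 - 4*(-18) = 97
spectral radius = max |eigenvalue| = 7.4244

7.4244


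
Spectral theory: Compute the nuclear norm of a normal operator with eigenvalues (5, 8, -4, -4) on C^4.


For a normal operator, singular values equal |eigenvalues|.
Trace norm = sum |lambda_i| = 5 + 8 + 4 + 4
= 21

21


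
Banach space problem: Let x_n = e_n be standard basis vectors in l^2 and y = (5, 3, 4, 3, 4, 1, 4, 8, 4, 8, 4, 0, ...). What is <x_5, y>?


x_5 = e_5 is the standard basis vector with 1 in position 5.
<x_5, y> = y_5 = 4
As n -> infinity, <x_n, y> -> 0, confirming weak convergence of (x_n) to 0.

4


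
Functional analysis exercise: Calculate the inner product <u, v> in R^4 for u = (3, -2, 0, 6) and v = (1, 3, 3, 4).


Computing the standard inner product <u, v> = sum u_i * v_i
= 3*1 + -2*3 + 0*3 + 6*4
= 3 + -6 + 0 + 24
= 21

21


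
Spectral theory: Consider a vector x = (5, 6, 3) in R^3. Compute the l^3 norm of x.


The l^3 norm = (sum |x_i|^3)^(1/3)
Sum of 3th powers = 125 + 216 + 27 = 368
||x||_3 = (368)^(1/3) = 7.1661

7.1661


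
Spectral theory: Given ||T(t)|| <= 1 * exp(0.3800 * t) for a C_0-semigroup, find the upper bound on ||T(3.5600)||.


||T(3.5600)|| <= 1 * exp(0.3800 * 3.5600)
= 1 * exp(1.3528)
= 1 * 3.8682
= 3.8682

3.8682


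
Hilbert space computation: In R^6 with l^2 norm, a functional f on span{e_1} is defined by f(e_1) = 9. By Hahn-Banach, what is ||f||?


The norm of f is given by ||f|| = sup_{||x||=1} |f(x)|.
On span{e_1}, ||e_1|| = 1, so ||f|| = |f(e_1)| / ||e_1||
= |9| / 1 = 9.0000

9.0000


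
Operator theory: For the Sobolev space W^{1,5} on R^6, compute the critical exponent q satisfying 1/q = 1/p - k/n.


Using the Sobolev embedding formula: 1/q = 1/p - k/n
1/q = 1/5 - 1/6 = 1/30
q = 1/(1/30) = 30

30.0000


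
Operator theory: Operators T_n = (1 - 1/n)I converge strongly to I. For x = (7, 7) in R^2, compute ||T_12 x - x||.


T_12 x - x = (1 - 1/12)x - x = -x/12
||x|| = sqrt(98) = 9.8995
||T_12 x - x|| = ||x||/12 = 9.8995/12 = 0.8250

0.8250


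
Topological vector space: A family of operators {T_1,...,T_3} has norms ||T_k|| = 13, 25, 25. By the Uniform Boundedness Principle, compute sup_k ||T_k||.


By the Uniform Boundedness Principle, the supremum of norms is finite.
sup_k ||T_k|| = max(13, 25, 25) = 25

25


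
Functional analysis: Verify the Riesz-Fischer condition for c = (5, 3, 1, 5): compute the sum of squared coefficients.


sum |c_n|^2 = 5^2 + 3^2 + 1^2 + 5^2
= 25 + 9 + 1 + 25
= 60

60


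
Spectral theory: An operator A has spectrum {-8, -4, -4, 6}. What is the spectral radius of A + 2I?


Spectrum of A + 2I = {-6, -2, -2, 8}
Spectral radius = max |lambda| over the shifted spectrum
= max(6, 2, 2, 8) = 8

8


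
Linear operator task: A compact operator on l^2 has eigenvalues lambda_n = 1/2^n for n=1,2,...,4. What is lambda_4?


The eigenvalue formula gives lambda_4 = 1/2^4
= 1/16
= 0.0625

0.0625


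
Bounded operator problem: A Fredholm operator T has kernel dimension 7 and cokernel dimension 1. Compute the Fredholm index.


The Fredholm index is defined as ind(T) = dim(ker T) - dim(coker T)
= 7 - 1
= 6

6


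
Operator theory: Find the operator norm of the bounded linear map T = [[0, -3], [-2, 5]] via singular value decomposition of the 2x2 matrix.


A^T A = [[4, -10], [-10, 34]]
trace(A^T A) = 38, det(A^T A) = 36
discriminant = 38^2 - 4*36 = 1300
Largest eigenvalue of A^T A = (trace + sqrt(disc))/2 = 37.0278
||T|| = sqrt(37.0278) = 6.0850

6.0850


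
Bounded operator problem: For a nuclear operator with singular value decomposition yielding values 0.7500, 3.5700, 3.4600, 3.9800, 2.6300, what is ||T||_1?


The nuclear norm is the sum of all singular values.
||T||_1 = 0.7500 + 3.5700 + 3.4600 + 3.9800 + 2.6300
= 14.3900

14.3900


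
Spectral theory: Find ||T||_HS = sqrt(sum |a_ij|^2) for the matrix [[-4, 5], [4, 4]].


The Hilbert-Schmidt norm is sqrt(sum of squares of all entries).
Sum of squares = (-4)^2 + 5^2 + 4^2 + 4^2
= 16 + 25 + 16 + 16 = 73
||T||_HS = sqrt(73) = 8.5440

8.5440


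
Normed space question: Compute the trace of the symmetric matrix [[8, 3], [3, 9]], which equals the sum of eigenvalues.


For a self-adjoint (symmetric) matrix, the eigenvalues are real.
The sum of eigenvalues equals the trace of the matrix.
trace = 8 + 9 = 17

17


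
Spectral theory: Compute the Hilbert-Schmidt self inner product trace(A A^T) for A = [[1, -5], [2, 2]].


trace(A * A^T) = sum of squares of all entries
= 1^2 + (-5)^2 + 2^2 + 2^2
= 1 + 25 + 4 + 4
= 34

34


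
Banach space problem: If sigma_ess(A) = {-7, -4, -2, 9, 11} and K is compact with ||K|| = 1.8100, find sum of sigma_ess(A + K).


By Weyl's theorem, the essential spectrum is invariant under compact perturbations.
sigma_ess(A + K) = sigma_ess(A) = {-7, -4, -2, 9, 11}
Sum = -7 + -4 + -2 + 9 + 11 = 7

7


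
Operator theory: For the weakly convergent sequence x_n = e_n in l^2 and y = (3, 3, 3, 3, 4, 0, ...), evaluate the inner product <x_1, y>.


x_1 = e_1 is the standard basis vector with 1 in position 1.
<x_1, y> = y_1 = 3
As n -> infinity, <x_n, y> -> 0, confirming weak convergence of (x_n) to 0.

3


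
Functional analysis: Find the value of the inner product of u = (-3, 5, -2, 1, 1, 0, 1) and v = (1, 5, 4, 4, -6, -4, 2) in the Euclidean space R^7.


Computing the standard inner product <u, v> = sum u_i * v_i
= -3*1 + 5*5 + -2*4 + 1*4 + 1*-6 + 0*-4 + 1*2
= -3 + 25 + -8 + 4 + -6 + 0 + 2
= 14

14


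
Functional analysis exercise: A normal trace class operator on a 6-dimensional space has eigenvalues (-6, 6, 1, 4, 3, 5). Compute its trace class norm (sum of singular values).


For a normal operator, singular values equal |eigenvalues|.
Trace norm = sum |lambda_i| = 6 + 6 + 1 + 4 + 3 + 5
= 25

25


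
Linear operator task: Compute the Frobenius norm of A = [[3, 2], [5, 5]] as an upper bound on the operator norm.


||A||_F^2 = sum a_ij^2
= 3^2 + 2^2 + 5^2 + 5^2
= 9 + 4 + 25 + 25 = 63
||A||_F = sqrt(63) = 7.9373

7.9373


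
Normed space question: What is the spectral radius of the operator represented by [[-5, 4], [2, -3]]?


For a 2x2 matrix, eigenvalues satisfy lambda^2 - (trace)*lambda + det = 0
trace = -5 + -3 = -8
det = -5*-3 - 4*2 = 7
discriminant = (-8)^2 - 4*(7) = 36
spectral radius = max |eigenvalue| = 7.0000

7.0000


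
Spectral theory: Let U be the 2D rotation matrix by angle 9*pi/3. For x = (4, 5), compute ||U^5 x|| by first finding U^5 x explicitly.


U is a rotation by theta = 9*pi/3
U^5 = rotation by 5*theta = 45*pi/3 = 3*pi/3 (mod 2*pi)
cos(3*pi/3) = -1.0000, sin(3*pi/3) = 0.0000
U^5 x = (-1.0000 * 4 - 0.0000 * 5, 0.0000 * 4 + -1.0000 * 5)
= (-4.0000, -5.0000)
||U^5 x|| = sqrt((-4.0000)^2 + (-5.0000)^2) = sqrt(41.0000) = 6.4031

6.4031


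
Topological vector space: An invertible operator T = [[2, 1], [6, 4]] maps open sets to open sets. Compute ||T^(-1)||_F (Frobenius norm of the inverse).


det(T) = 2*4 - 1*6 = 2
T^(-1) = (1/2) * [[4, -1], [-6, 2]] = [[2.0000, -0.5000], [-3.0000, 1.0000]]
||T^(-1)||_F^2 = 2.0000^2 + (-0.5000)^2 + (-3.0000)^2 + 1.0000^2 = 14.2500
||T^(-1)||_F = sqrt(14.2500) = 3.7749

3.7749


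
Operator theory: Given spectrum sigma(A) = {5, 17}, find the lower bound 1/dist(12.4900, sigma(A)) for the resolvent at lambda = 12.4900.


dist(12.4900, {5, 17}) = min(|12.4900 - 5|, |12.4900 - 17|)
= min(7.4900, 4.5100) = 4.5100
Resolvent bound = 1/4.5100 = 0.2217

0.2217


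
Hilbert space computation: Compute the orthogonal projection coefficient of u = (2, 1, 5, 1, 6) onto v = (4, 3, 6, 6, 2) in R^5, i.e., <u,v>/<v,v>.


Computing <u,v> = 2*4 + 1*3 + 5*6 + 1*6 + 6*2 = 59
Computing <v,v> = 4^2 + 3^2 + 6^2 + 6^2 + 2^2 = 101
Projection coefficient = 59/101 = 0.5842

0.5842


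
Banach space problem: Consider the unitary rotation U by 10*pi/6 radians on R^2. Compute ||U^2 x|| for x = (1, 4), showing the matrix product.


U is a rotation by theta = 10*pi/6
U^2 = rotation by 2*theta = 20*pi/6 = 8*pi/6 (mod 2*pi)
cos(8*pi/6) = -0.5000, sin(8*pi/6) = -0.8660
U^2 x = (-0.5000 * 1 - -0.8660 * 4, -0.8660 * 1 + -0.5000 * 4)
= (2.9641, -2.8660)
||U^2 x|| = sqrt(2.9641^2 + (-2.8660)^2) = sqrt(17.0000) = 4.1231

4.1231


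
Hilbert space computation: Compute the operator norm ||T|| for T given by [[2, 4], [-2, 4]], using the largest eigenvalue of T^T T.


A^T A = [[8, 0], [0, 32]]
trace(A^T A) = 40, det(A^T A) = 256
discriminant = 40^2 - 4*256 = 576
Largest eigenvalue of A^T A = (trace + sqrt(disc))/2 = 32.0000
||T|| = sqrt(32.0000) = 5.6569

5.6569


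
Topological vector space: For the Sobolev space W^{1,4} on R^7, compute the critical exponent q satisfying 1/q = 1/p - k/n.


Using the Sobolev embedding formula: 1/q = 1/p - k/n
1/q = 1/4 - 1/7 = 3/28
q = 1/(3/28) = 28/3 = 9.3333

9.3333


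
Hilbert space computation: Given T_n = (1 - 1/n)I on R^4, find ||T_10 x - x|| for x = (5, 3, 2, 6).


T_10 x - x = (1 - 1/10)x - x = -x/10
||x|| = sqrt(74) = 8.6023
||T_10 x - x|| = ||x||/10 = 8.6023/10 = 0.8602

0.8602


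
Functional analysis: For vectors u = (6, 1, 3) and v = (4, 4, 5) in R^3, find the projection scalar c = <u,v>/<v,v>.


Computing <u,v> = 6*4 + 1*4 + 3*5 = 43
Computing <v,v> = 4^2 + 4^2 + 5^2 = 57
Projection coefficient = 43/57 = 0.7544

0.7544


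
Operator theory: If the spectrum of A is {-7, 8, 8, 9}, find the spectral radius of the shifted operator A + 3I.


Spectrum of A + 3I = {-4, 11, 11, 12}
Spectral radius = max |lambda| over the shifted spectrum
= max(4, 11, 11, 12) = 12

12


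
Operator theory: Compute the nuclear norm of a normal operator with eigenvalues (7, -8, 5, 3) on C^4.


For a normal operator, singular values equal |eigenvalues|.
Trace norm = sum |lambda_i| = 7 + 8 + 5 + 3
= 23

23


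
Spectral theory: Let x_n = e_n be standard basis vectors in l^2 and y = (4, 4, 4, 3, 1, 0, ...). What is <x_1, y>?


x_1 = e_1 is the standard basis vector with 1 in position 1.
<x_1, y> = y_1 = 4
As n -> infinity, <x_n, y> -> 0, confirming weak convergence of (x_n) to 0.

4


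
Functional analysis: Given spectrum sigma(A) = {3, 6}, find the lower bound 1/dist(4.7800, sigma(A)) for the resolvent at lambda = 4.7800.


dist(4.7800, {3, 6}) = min(|4.7800 - 3|, |4.7800 - 6|)
= min(1.7800, 1.2200) = 1.2200
Resolvent bound = 1/1.2200 = 0.8197

0.8197


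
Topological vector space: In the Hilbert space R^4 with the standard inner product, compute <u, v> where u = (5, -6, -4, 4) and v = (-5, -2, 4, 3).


Computing the standard inner product <u, v> = sum u_i * v_i
= 5*-5 + -6*-2 + -4*4 + 4*3
= -25 + 12 + -16 + 12
= -17

-17


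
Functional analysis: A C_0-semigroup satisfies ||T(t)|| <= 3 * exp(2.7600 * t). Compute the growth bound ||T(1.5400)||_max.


||T(1.5400)|| <= 3 * exp(2.7600 * 1.5400)
= 3 * exp(4.2504)
= 3 * 70.1335
= 210.4004

210.4004


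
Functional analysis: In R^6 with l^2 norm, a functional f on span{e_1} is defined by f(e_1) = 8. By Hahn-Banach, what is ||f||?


The norm of f is given by ||f|| = sup_{||x||=1} |f(x)|.
On span{e_1}, ||e_1|| = 1, so ||f|| = |f(e_1)| / ||e_1||
= |8| / 1 = 8.0000

8.0000


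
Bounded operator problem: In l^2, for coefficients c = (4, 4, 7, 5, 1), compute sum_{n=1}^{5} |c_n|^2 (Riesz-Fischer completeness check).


sum |c_n|^2 = 4^2 + 4^2 + 7^2 + 5^2 + 1^2
= 16 + 16 + 49 + 25 + 1
= 107

107


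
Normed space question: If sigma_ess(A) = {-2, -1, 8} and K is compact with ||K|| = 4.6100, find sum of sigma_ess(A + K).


By Weyl's theorem, the essential spectrum is invariant under compact perturbations.
sigma_ess(A + K) = sigma_ess(A) = {-2, -1, 8}
Sum = -2 + -1 + 8 = 5

5


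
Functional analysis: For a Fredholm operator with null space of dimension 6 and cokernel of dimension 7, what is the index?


The Fredholm index is defined as ind(T) = dim(ker T) - dim(coker T)
= 6 - 7
= -1

-1


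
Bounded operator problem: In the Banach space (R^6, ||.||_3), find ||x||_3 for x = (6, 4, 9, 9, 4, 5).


The l^3 norm = (sum |x_i|^3)^(1/3)
Sum of 3th powers = 216 + 64 + 729 + 729 + 64 + 125 = 1927
||x||_3 = (1927)^(1/3) = 12.4440

12.4440


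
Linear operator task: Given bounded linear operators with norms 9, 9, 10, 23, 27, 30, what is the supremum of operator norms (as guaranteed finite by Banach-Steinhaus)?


By the Uniform Boundedness Principle, the supremum of norms is finite.
sup_k ||T_k|| = max(9, 9, 10, 23, 27, 30) = 30

30


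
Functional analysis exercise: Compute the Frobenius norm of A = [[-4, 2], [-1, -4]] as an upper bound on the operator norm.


||A||_F^2 = sum a_ij^2
= (-4)^2 + 2^2 + (-1)^2 + (-4)^2
= 16 + 4 + 1 + 16 = 37
||A||_F = sqrt(37) = 6.0828

6.0828


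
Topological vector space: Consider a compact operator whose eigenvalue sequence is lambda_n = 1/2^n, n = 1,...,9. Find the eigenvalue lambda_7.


The eigenvalue formula gives lambda_7 = 1/2^7
= 1/128
= 0.0078

0.0078


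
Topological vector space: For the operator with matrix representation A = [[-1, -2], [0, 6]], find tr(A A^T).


trace(A * A^T) = sum of squares of all entries
= (-1)^2 + (-2)^2 + 0^2 + 6^2
= 1 + 4 + 0 + 36
= 41

41


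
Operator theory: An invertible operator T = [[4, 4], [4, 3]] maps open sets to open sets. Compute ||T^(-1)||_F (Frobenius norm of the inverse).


det(T) = 4*3 - 4*4 = -4
T^(-1) = (1/-4) * [[3, -4], [-4, 4]] = [[-0.7500, 1.0000], [1.0000, -1.0000]]
||T^(-1)||_F^2 = (-0.7500)^2 + 1.0000^2 + 1.0000^2 + (-1.0000)^2 = 3.5625
||T^(-1)||_F = sqrt(3.5625) = 1.8875

1.8875


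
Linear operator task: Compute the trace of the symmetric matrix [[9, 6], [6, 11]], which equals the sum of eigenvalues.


For a self-adjoint (symmetric) matrix, the eigenvalues are real.
The sum of eigenvalues equals the trace of the matrix.
trace = 9 + 11 = 20

20


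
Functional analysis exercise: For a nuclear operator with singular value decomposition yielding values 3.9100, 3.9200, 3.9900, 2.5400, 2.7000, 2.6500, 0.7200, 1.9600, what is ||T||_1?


The nuclear norm is the sum of all singular values.
||T||_1 = 3.9100 + 3.9200 + 3.9900 + 2.5400 + 2.7000 + 2.6500 + 0.7200 + 1.9600
= 22.3900

22.3900


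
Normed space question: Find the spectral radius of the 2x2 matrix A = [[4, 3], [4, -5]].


For a 2x2 matrix, eigenvalues satisfy lambda^2 - (trace)*lambda + det = 0
trace = 4 + -5 = -1
det = 4*-5 - 3*4 = -32
discriminant = (-1)^2 - 4*(-32) = 129
spectral radius = max |eigenvalue| = 6.1789

6.1789


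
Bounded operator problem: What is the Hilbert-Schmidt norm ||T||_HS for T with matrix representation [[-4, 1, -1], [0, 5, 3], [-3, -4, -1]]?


The Hilbert-Schmidt norm is sqrt(sum of squares of all entries).
Sum of squares = (-4)^2 + 1^2 + (-1)^2 + 0^2 + 5^2 + 3^2 + (-3)^2 + (-4)^2 + (-1)^2
= 16 + 1 + 1 + 0 + 25 + 9 + 9 + 16 + 1 = 78
||T||_HS = sqrt(78) = 8.8318

8.8318


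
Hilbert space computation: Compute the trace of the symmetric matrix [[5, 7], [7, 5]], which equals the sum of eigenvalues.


For a self-adjoint (symmetric) matrix, the eigenvalues are real.
The sum of eigenvalues equals the trace of the matrix.
trace = 5 + 5 = 10

10


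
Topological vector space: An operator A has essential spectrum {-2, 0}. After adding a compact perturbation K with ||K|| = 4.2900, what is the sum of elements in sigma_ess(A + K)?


By Weyl's theorem, the essential spectrum is invariant under compact perturbations.
sigma_ess(A + K) = sigma_ess(A) = {-2, 0}
Sum = -2 + 0 = -2

-2


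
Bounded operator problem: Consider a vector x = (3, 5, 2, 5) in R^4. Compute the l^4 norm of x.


The l^4 norm = (sum |x_i|^4)^(1/4)
Sum of 4th powers = 81 + 625 + 16 + 625 = 1347
||x||_4 = (1347)^(1/4) = 6.0582

6.0582


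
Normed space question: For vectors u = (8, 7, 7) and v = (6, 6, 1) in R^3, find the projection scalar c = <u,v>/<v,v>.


Computing <u,v> = 8*6 + 7*6 + 7*1 = 97
Computing <v,v> = 6^2 + 6^2 + 1^2 = 73
Projection coefficient = 97/73 = 1.3288

1.3288


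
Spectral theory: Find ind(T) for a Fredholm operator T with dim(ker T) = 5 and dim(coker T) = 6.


The Fredholm index is defined as ind(T) = dim(ker T) - dim(coker T)
= 5 - 6
= -1

-1


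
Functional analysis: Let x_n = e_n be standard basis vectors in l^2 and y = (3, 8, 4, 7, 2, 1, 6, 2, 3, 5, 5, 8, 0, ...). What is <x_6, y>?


x_6 = e_6 is the standard basis vector with 1 in position 6.
<x_6, y> = y_6 = 1
As n -> infinity, <x_n, y> -> 0, confirming weak convergence of (x_n) to 0.

1
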